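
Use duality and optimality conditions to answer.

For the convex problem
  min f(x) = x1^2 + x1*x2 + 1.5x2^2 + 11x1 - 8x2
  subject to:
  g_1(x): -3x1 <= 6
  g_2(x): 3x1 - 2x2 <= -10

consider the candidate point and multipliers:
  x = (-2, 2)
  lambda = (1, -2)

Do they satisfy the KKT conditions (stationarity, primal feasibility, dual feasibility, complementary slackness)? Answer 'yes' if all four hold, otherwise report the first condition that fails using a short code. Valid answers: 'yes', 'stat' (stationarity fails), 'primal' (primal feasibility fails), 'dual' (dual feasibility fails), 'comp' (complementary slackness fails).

Gradient of f: grad f(x) = Q x + c = (9, -4)
Constraint values g_i(x) = a_i^T x - b_i:
  g_1((-2, 2)) = 0
  g_2((-2, 2)) = 0
Stationarity residual: grad f(x) + sum_i lambda_i a_i = (0, 0)
  -> stationarity OK
Primal feasibility (all g_i <= 0): OK
Dual feasibility (all lambda_i >= 0): FAILS
Complementary slackness (lambda_i * g_i(x) = 0 for all i): OK

Verdict: the first failing condition is dual_feasibility -> dual.

dual


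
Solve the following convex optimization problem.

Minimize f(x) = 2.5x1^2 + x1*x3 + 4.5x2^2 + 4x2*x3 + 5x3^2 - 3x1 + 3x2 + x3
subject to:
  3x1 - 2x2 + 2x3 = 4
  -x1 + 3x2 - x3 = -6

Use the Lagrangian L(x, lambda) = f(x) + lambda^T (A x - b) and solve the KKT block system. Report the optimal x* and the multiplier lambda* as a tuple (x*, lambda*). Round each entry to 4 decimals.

Form the Lagrangian:
  L(x, lambda) = (1/2) x^T Q x + c^T x + lambda^T (A x - b)
Stationarity (grad_x L = 0): Q x + c + A^T lambda = 0.
Primal feasibility: A x = b.

This gives the KKT block system:
  [ Q   A^T ] [ x     ]   [-c ]
  [ A    0  ] [ lambda ] = [ b ]

Solving the linear system:
  x*      = (-0.3592, -1.9102, 0.6287)
  lambda* = (3.4542, 6.1952)
  f(x*)   = 9.6649

x* = (-0.3592, -1.9102, 0.6287), lambda* = (3.4542, 6.1952)


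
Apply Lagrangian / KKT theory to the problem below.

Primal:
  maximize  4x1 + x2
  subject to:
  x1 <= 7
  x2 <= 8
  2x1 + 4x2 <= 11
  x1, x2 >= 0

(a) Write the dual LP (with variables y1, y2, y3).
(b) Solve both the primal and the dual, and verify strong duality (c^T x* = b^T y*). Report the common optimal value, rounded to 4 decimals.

The standard primal-dual pair for 'max c^T x s.t. A x <= b, x >= 0' is:
  Dual:  min b^T y  s.t.  A^T y >= c,  y >= 0.

So the dual LP is:
  minimize  7y1 + 8y2 + 11y3
  subject to:
    y1 + 2y3 >= 4
    y2 + 4y3 >= 1
    y1, y2, y3 >= 0

Solving the primal: x* = (5.5, 0).
  primal value c^T x* = 22.
Solving the dual: y* = (0, 0, 2).
  dual value b^T y* = 22.
Strong duality: c^T x* = b^T y*. Confirmed.

22


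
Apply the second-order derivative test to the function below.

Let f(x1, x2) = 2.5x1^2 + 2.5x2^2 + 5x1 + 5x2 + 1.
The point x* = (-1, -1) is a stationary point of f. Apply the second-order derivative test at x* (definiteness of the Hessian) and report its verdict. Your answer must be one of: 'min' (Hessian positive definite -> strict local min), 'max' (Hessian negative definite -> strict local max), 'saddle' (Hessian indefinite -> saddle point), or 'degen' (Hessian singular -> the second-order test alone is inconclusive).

Compute the Hessian H = grad^2 f:
  H = [[5, 0], [0, 5]]
Verify stationarity: grad f(x*) = H x* + g = (0, 0).
Eigenvalues of H: 5, 5.
Both eigenvalues > 0, so H is positive definite -> x* is a strict local min.

min


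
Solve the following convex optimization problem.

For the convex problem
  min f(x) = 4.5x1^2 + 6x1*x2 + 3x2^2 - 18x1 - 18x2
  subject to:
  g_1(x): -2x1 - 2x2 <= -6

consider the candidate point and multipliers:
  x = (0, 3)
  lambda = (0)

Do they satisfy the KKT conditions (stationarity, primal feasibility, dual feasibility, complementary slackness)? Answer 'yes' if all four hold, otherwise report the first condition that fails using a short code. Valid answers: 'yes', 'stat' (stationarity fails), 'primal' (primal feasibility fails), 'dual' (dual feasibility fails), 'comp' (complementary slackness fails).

Gradient of f: grad f(x) = Q x + c = (0, 0)
Constraint values g_i(x) = a_i^T x - b_i:
  g_1((0, 3)) = 0
Stationarity residual: grad f(x) + sum_i lambda_i a_i = (0, 0)
  -> stationarity OK
Primal feasibility (all g_i <= 0): OK
Dual feasibility (all lambda_i >= 0): OK
Complementary slackness (lambda_i * g_i(x) = 0 for all i): OK

Verdict: yes, KKT holds.

yes


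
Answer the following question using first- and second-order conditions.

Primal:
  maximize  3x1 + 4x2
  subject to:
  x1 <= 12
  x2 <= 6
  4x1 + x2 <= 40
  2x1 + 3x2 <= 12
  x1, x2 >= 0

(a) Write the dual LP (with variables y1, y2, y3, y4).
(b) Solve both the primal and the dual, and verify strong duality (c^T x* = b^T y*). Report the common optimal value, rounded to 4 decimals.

The standard primal-dual pair for 'max c^T x s.t. A x <= b, x >= 0' is:
  Dual:  min b^T y  s.t.  A^T y >= c,  y >= 0.

So the dual LP is:
  minimize  12y1 + 6y2 + 40y3 + 12y4
  subject to:
    y1 + 4y3 + 2y4 >= 3
    y2 + y3 + 3y4 >= 4
    y1, y2, y3, y4 >= 0

Solving the primal: x* = (6, 0).
  primal value c^T x* = 18.
Solving the dual: y* = (0, 0, 0, 1.5).
  dual value b^T y* = 18.
Strong duality: c^T x* = b^T y*. Confirmed.

18


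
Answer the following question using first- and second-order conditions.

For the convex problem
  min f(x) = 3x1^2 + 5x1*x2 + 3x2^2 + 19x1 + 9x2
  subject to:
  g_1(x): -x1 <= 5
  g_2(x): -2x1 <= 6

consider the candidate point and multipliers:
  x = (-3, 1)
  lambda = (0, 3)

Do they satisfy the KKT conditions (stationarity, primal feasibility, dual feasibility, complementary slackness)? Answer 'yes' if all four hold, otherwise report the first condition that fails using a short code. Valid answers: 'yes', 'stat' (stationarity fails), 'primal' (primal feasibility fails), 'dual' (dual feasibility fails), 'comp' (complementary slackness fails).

Gradient of f: grad f(x) = Q x + c = (6, 0)
Constraint values g_i(x) = a_i^T x - b_i:
  g_1((-3, 1)) = -2
  g_2((-3, 1)) = 0
Stationarity residual: grad f(x) + sum_i lambda_i a_i = (0, 0)
  -> stationarity OK
Primal feasibility (all g_i <= 0): OK
Dual feasibility (all lambda_i >= 0): OK
Complementary slackness (lambda_i * g_i(x) = 0 for all i): OK

Verdict: yes, KKT holds.

yes


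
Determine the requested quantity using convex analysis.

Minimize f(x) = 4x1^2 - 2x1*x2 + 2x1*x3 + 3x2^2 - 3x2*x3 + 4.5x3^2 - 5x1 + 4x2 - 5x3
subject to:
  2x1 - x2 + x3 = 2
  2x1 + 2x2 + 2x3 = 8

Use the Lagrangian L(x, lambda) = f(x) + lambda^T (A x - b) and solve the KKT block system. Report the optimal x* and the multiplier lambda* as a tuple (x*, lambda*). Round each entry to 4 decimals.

Form the Lagrangian:
  L(x, lambda) = (1/2) x^T Q x + c^T x + lambda^T (A x - b)
Stationarity (grad_x L = 0): Q x + c + A^T lambda = 0.
Primal feasibility: A x = b.

This gives the KKT block system:
  [ Q   A^T ] [ x     ]   [-c ]
  [ A    0  ] [ lambda ] = [ b ]

Solving the linear system:
  x*      = (1.1048, 1.5524, 1.3429)
  lambda* = (1.219, -2.9286)
  f(x*)   = 7.481

x* = (1.1048, 1.5524, 1.3429), lambda* = (1.219, -2.9286)


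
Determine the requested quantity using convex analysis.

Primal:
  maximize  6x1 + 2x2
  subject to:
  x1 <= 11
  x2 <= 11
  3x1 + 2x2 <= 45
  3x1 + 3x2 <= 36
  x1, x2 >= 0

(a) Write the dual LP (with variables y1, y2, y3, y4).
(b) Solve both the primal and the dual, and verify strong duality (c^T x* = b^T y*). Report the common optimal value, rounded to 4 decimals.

The standard primal-dual pair for 'max c^T x s.t. A x <= b, x >= 0' is:
  Dual:  min b^T y  s.t.  A^T y >= c,  y >= 0.

So the dual LP is:
  minimize  11y1 + 11y2 + 45y3 + 36y4
  subject to:
    y1 + 3y3 + 3y4 >= 6
    y2 + 2y3 + 3y4 >= 2
    y1, y2, y3, y4 >= 0

Solving the primal: x* = (11, 1).
  primal value c^T x* = 68.
Solving the dual: y* = (4, 0, 0, 0.6667).
  dual value b^T y* = 68.
Strong duality: c^T x* = b^T y*. Confirmed.

68


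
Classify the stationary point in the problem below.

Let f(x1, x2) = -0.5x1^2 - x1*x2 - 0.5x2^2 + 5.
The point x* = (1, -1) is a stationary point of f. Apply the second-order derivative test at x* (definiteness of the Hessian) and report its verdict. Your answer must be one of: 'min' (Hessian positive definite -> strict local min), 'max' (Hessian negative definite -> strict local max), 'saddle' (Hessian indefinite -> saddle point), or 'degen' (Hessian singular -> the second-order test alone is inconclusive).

Compute the Hessian H = grad^2 f:
  H = [[-1, -1], [-1, -1]]
Verify stationarity: grad f(x*) = H x* + g = (0, 0).
Eigenvalues of H: -2, 0.
H has a zero eigenvalue (singular; negative semidefinite but not definite), so H is neither positive definite, negative definite, nor indefinite. The second-order test alone is inconclusive -> degen.
(Indeed, f is constant along the null direction of H through x*, so x* is not a strict local extremum.)

degen


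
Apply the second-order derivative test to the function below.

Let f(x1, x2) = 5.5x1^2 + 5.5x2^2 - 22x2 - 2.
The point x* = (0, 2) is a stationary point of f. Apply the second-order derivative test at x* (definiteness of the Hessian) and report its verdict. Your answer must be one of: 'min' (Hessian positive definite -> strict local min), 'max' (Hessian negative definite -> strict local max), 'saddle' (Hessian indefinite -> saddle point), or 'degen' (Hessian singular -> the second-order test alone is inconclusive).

Compute the Hessian H = grad^2 f:
  H = [[11, 0], [0, 11]]
Verify stationarity: grad f(x*) = H x* + g = (0, 0).
Eigenvalues of H: 11, 11.
Both eigenvalues > 0, so H is positive definite -> x* is a strict local min.

min


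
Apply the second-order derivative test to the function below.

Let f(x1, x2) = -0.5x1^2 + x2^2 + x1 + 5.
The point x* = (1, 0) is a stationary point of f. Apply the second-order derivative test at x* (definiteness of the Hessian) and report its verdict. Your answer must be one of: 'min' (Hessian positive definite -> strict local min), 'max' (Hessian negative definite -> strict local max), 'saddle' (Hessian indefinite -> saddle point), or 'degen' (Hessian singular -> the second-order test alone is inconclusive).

Compute the Hessian H = grad^2 f:
  H = [[-1, 0], [0, 2]]
Verify stationarity: grad f(x*) = H x* + g = (0, 0).
Eigenvalues of H: -1, 2.
Eigenvalues have mixed signs, so H is indefinite -> x* is a saddle point.

saddle


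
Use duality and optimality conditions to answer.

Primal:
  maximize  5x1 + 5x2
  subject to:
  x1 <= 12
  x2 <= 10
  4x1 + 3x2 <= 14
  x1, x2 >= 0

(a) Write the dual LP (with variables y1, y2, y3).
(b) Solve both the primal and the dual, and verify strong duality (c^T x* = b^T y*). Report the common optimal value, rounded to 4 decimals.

The standard primal-dual pair for 'max c^T x s.t. A x <= b, x >= 0' is:
  Dual:  min b^T y  s.t.  A^T y >= c,  y >= 0.

So the dual LP is:
  minimize  12y1 + 10y2 + 14y3
  subject to:
    y1 + 4y3 >= 5
    y2 + 3y3 >= 5
    y1, y2, y3 >= 0

Solving the primal: x* = (0, 4.6667).
  primal value c^T x* = 23.3333.
Solving the dual: y* = (0, 0, 1.6667).
  dual value b^T y* = 23.3333.
Strong duality: c^T x* = b^T y*. Confirmed.

23.3333


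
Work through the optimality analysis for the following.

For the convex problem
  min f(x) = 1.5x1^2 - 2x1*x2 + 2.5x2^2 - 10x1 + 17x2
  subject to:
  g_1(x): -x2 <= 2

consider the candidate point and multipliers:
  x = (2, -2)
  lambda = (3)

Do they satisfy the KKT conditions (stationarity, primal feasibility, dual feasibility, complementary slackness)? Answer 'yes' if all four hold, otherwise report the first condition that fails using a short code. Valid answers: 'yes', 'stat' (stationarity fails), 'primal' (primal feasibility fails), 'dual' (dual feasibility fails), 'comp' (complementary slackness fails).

Gradient of f: grad f(x) = Q x + c = (0, 3)
Constraint values g_i(x) = a_i^T x - b_i:
  g_1((2, -2)) = 0
Stationarity residual: grad f(x) + sum_i lambda_i a_i = (0, 0)
  -> stationarity OK
Primal feasibility (all g_i <= 0): OK
Dual feasibility (all lambda_i >= 0): OK
Complementary slackness (lambda_i * g_i(x) = 0 for all i): OK

Verdict: yes, KKT holds.

yes


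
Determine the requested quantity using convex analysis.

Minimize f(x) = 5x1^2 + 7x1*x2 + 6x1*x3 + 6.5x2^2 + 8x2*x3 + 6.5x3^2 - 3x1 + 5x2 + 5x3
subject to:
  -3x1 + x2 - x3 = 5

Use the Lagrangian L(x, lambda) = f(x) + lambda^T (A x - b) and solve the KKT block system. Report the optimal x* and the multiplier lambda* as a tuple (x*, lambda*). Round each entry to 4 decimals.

Form the Lagrangian:
  L(x, lambda) = (1/2) x^T Q x + c^T x + lambda^T (A x - b)
Stationarity (grad_x L = 0): Q x + c + A^T lambda = 0.
Primal feasibility: A x = b.

This gives the KKT block system:
  [ Q   A^T ] [ x     ]   [-c ]
  [ A    0  ] [ lambda ] = [ b ]

Solving the linear system:
  x*      = (-1.0772, 0.9796, -0.789)
  lambda* = (-3.8828)
  f(x*)   = 11.7992

x* = (-1.0772, 0.9796, -0.789), lambda* = (-3.8828)


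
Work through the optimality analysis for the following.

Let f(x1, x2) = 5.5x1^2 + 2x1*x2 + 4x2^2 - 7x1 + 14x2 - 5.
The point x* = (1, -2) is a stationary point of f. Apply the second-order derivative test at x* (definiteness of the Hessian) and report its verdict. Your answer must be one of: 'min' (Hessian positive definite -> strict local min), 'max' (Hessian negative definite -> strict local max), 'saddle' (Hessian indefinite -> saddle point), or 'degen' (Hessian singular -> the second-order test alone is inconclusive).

Compute the Hessian H = grad^2 f:
  H = [[11, 2], [2, 8]]
Verify stationarity: grad f(x*) = H x* + g = (0, 0).
Eigenvalues of H: 7, 12.
Both eigenvalues > 0, so H is positive definite -> x* is a strict local min.

min


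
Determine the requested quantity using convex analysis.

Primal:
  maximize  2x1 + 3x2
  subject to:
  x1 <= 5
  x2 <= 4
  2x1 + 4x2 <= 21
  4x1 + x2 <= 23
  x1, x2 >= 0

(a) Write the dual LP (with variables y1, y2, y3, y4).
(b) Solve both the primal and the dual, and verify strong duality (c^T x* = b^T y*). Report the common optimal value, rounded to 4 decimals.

The standard primal-dual pair for 'max c^T x s.t. A x <= b, x >= 0' is:
  Dual:  min b^T y  s.t.  A^T y >= c,  y >= 0.

So the dual LP is:
  minimize  5y1 + 4y2 + 21y3 + 23y4
  subject to:
    y1 + 2y3 + 4y4 >= 2
    y2 + 4y3 + y4 >= 3
    y1, y2, y3, y4 >= 0

Solving the primal: x* = (5, 2.75).
  primal value c^T x* = 18.25.
Solving the dual: y* = (0.5, 0, 0.75, 0).
  dual value b^T y* = 18.25.
Strong duality: c^T x* = b^T y*. Confirmed.

18.25


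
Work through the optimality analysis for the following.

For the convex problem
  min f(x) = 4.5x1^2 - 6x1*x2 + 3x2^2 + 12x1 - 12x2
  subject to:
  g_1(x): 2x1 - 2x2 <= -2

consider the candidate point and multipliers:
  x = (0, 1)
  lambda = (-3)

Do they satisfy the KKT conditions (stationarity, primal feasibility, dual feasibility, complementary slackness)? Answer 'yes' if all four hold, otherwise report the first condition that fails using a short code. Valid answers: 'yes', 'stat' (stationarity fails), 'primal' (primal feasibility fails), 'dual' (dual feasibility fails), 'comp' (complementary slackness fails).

Gradient of f: grad f(x) = Q x + c = (6, -6)
Constraint values g_i(x) = a_i^T x - b_i:
  g_1((0, 1)) = 0
Stationarity residual: grad f(x) + sum_i lambda_i a_i = (0, 0)
  -> stationarity OK
Primal feasibility (all g_i <= 0): OK
Dual feasibility (all lambda_i >= 0): FAILS
Complementary slackness (lambda_i * g_i(x) = 0 for all i): OK

Verdict: the first failing condition is dual_feasibility -> dual.

dual


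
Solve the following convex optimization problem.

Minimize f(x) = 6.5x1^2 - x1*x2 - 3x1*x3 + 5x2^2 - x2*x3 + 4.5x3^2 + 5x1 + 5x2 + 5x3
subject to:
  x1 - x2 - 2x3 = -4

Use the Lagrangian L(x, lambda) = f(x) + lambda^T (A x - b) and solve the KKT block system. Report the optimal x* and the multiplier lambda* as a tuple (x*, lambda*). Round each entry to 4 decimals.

Form the Lagrangian:
  L(x, lambda) = (1/2) x^T Q x + c^T x + lambda^T (A x - b)
Stationarity (grad_x L = 0): Q x + c + A^T lambda = 0.
Primal feasibility: A x = b.

This gives the KKT block system:
  [ Q   A^T ] [ x     ]   [-c ]
  [ A    0  ] [ lambda ] = [ b ]

Solving the linear system:
  x*      = (-0.7631, 0.5119, 1.3625)
  lambda* = (9.5199)
  f(x*)   = 21.818

x* = (-0.7631, 0.5119, 1.3625), lambda* = (9.5199)


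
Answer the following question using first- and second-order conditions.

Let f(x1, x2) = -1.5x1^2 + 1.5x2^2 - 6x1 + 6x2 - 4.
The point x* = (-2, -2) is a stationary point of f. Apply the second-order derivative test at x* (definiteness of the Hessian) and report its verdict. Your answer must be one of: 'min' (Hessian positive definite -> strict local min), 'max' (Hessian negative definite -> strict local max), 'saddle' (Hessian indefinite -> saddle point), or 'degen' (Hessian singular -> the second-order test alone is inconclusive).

Compute the Hessian H = grad^2 f:
  H = [[-3, 0], [0, 3]]
Verify stationarity: grad f(x*) = H x* + g = (0, 0).
Eigenvalues of H: -3, 3.
Eigenvalues have mixed signs, so H is indefinite -> x* is a saddle point.

saddle


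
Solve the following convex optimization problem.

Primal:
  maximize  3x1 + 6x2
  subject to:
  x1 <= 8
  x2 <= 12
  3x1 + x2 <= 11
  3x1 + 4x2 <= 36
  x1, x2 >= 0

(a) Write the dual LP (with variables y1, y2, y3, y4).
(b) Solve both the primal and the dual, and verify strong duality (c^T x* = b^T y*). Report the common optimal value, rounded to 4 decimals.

The standard primal-dual pair for 'max c^T x s.t. A x <= b, x >= 0' is:
  Dual:  min b^T y  s.t.  A^T y >= c,  y >= 0.

So the dual LP is:
  minimize  8y1 + 12y2 + 11y3 + 36y4
  subject to:
    y1 + 3y3 + 3y4 >= 3
    y2 + y3 + 4y4 >= 6
    y1, y2, y3, y4 >= 0

Solving the primal: x* = (0, 9).
  primal value c^T x* = 54.
Solving the dual: y* = (0, 0, 0, 1.5).
  dual value b^T y* = 54.
Strong duality: c^T x* = b^T y*. Confirmed.

54


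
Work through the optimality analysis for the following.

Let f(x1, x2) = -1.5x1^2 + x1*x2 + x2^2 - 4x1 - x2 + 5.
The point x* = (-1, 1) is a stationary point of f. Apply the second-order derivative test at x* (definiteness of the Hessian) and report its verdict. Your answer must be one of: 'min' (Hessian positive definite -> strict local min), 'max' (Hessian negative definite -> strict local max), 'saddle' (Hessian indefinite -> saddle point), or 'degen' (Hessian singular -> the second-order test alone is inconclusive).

Compute the Hessian H = grad^2 f:
  H = [[-3, 1], [1, 2]]
Verify stationarity: grad f(x*) = H x* + g = (0, 0).
Eigenvalues of H: -3.1926, 2.1926.
Eigenvalues have mixed signs, so H is indefinite -> x* is a saddle point.

saddle


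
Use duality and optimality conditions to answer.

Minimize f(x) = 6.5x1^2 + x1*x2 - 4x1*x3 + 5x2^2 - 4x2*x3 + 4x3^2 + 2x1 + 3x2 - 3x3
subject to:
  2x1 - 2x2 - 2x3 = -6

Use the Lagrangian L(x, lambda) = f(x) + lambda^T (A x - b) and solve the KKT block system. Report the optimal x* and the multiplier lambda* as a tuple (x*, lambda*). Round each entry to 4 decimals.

Form the Lagrangian:
  L(x, lambda) = (1/2) x^T Q x + c^T x + lambda^T (A x - b)
Stationarity (grad_x L = 0): Q x + c + A^T lambda = 0.
Primal feasibility: A x = b.

This gives the KKT block system:
  [ Q   A^T ] [ x     ]   [-c ]
  [ A    0  ] [ lambda ] = [ b ]

Solving the linear system:
  x*      = (-0.263, 1.083, 1.654)
  lambda* = (3.4758)
  f(x*)   = 9.308

x* = (-0.263, 1.083, 1.654), lambda* = (3.4758)


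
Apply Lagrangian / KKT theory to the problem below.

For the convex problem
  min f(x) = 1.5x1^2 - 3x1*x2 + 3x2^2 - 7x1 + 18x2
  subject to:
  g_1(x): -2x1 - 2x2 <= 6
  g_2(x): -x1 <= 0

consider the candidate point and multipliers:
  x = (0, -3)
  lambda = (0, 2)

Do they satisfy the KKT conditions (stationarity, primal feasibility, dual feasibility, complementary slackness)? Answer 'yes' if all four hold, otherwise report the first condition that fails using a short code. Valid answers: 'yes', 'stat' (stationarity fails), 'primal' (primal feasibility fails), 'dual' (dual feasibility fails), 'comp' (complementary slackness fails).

Gradient of f: grad f(x) = Q x + c = (2, 0)
Constraint values g_i(x) = a_i^T x - b_i:
  g_1((0, -3)) = 0
  g_2((0, -3)) = 0
Stationarity residual: grad f(x) + sum_i lambda_i a_i = (0, 0)
  -> stationarity OK
Primal feasibility (all g_i <= 0): OK
Dual feasibility (all lambda_i >= 0): OK
Complementary slackness (lambda_i * g_i(x) = 0 for all i): OK

Verdict: yes, KKT holds.

yes


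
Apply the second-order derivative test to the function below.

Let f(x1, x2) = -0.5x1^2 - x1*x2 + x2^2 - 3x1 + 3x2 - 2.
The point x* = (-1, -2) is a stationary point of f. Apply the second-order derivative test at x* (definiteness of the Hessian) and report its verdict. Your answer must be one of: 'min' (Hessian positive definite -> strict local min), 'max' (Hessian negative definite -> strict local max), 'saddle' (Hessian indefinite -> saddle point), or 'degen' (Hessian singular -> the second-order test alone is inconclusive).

Compute the Hessian H = grad^2 f:
  H = [[-1, -1], [-1, 2]]
Verify stationarity: grad f(x*) = H x* + g = (0, 0).
Eigenvalues of H: -1.3028, 2.3028.
Eigenvalues have mixed signs, so H is indefinite -> x* is a saddle point.

saddle


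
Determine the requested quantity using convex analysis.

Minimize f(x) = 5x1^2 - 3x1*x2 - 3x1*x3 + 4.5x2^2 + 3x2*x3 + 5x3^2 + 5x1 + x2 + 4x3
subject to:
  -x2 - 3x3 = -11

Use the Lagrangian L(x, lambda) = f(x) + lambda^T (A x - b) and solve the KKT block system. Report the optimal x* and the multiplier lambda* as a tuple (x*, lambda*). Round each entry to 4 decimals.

Form the Lagrangian:
  L(x, lambda) = (1/2) x^T Q x + c^T x + lambda^T (A x - b)
Stationarity (grad_x L = 0): Q x + c + A^T lambda = 0.
Primal feasibility: A x = b.

This gives the KKT block system:
  [ Q   A^T ] [ x     ]   [-c ]
  [ A    0  ] [ lambda ] = [ b ]

Solving the linear system:
  x*      = (0.6715, 0.3573, 3.5476)
  lambda* = (12.8444)
  f(x*)   = 79.5965

x* = (0.6715, 0.3573, 3.5476), lambda* = (12.8444)


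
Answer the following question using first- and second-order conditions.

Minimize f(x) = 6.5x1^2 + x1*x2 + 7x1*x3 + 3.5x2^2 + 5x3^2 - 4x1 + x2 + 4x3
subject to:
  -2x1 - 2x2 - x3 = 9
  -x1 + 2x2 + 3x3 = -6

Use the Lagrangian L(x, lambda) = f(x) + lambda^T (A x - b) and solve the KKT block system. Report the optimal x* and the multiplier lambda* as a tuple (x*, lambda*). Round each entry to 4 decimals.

Form the Lagrangian:
  L(x, lambda) = (1/2) x^T Q x + c^T x + lambda^T (A x - b)
Stationarity (grad_x L = 0): Q x + c + A^T lambda = 0.
Primal feasibility: A x = b.

This gives the KKT block system:
  [ Q   A^T ] [ x     ]   [-c ]
  [ A    0  ] [ lambda ] = [ b ]

Solving the linear system:
  x*      = (-1.2401, -3.0798, -0.3602)
  lambda* = (-12.2074, -1.3081)
  f(x*)   = 51.2288

x* = (-1.2401, -3.0798, -0.3602), lambda* = (-12.2074, -1.3081)


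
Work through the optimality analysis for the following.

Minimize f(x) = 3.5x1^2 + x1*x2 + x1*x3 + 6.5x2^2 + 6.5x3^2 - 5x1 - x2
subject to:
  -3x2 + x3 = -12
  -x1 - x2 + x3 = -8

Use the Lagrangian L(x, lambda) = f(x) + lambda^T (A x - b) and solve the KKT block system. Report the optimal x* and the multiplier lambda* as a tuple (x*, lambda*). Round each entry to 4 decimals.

Form the Lagrangian:
  L(x, lambda) = (1/2) x^T Q x + c^T x + lambda^T (A x - b)
Stationarity (grad_x L = 0): Q x + c + A^T lambda = 0.
Primal feasibility: A x = b.

This gives the KKT block system:
  [ Q   A^T ] [ x     ]   [-c ]
  [ A    0  ] [ lambda ] = [ b ]

Solving the linear system:
  x*      = (2.6092, 3.3046, -2.0862)
  lambda* = (10.0287, 14.4828)
  f(x*)   = 109.9282

x* = (2.6092, 3.3046, -2.0862), lambda* = (10.0287, 14.4828)


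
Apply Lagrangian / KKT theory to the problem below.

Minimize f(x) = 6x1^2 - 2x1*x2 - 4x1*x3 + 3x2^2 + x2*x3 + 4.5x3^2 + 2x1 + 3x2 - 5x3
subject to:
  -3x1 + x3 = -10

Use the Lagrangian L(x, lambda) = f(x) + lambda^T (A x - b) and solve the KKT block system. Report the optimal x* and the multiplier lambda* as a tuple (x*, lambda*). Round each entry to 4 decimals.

Form the Lagrangian:
  L(x, lambda) = (1/2) x^T Q x + c^T x + lambda^T (A x - b)
Stationarity (grad_x L = 0): Q x + c + A^T lambda = 0.
Primal feasibility: A x = b.

This gives the KKT block system:
  [ Q   A^T ] [ x     ]   [-c ]
  [ A    0  ] [ lambda ] = [ b ]

Solving the linear system:
  x*      = (3.5133, 0.5811, 0.54)
  lambda* = (13.6126)
  f(x*)   = 71.0981

x* = (3.5133, 0.5811, 0.54), lambda* = (13.6126)


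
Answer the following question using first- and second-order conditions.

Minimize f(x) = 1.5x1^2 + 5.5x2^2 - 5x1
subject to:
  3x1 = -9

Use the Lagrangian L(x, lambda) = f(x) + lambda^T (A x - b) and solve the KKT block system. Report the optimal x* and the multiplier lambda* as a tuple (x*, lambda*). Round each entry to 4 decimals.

Form the Lagrangian:
  L(x, lambda) = (1/2) x^T Q x + c^T x + lambda^T (A x - b)
Stationarity (grad_x L = 0): Q x + c + A^T lambda = 0.
Primal feasibility: A x = b.

This gives the KKT block system:
  [ Q   A^T ] [ x     ]   [-c ]
  [ A    0  ] [ lambda ] = [ b ]

Solving the linear system:
  x*      = (-3, 0)
  lambda* = (4.6667)
  f(x*)   = 28.5

x* = (-3, 0), lambda* = (4.6667)


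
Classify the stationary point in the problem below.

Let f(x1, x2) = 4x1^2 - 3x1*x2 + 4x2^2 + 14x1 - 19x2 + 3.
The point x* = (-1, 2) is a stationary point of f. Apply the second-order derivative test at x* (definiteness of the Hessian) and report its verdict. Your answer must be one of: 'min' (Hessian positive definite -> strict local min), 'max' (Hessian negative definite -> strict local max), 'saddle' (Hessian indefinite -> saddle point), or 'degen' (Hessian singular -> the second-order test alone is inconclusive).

Compute the Hessian H = grad^2 f:
  H = [[8, -3], [-3, 8]]
Verify stationarity: grad f(x*) = H x* + g = (0, 0).
Eigenvalues of H: 5, 11.
Both eigenvalues > 0, so H is positive definite -> x* is a strict local min.

min


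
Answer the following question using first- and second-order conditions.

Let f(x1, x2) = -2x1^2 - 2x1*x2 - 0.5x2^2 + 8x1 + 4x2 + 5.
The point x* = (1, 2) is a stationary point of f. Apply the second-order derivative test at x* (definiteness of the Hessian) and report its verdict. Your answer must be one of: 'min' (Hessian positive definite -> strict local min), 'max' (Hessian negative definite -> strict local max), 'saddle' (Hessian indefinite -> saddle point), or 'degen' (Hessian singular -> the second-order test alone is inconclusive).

Compute the Hessian H = grad^2 f:
  H = [[-4, -2], [-2, -1]]
Verify stationarity: grad f(x*) = H x* + g = (0, 0).
Eigenvalues of H: -5, 0.
H has a zero eigenvalue (singular; negative semidefinite but not definite), so H is neither positive definite, negative definite, nor indefinite. The second-order test alone is inconclusive -> degen.
(Indeed, f is constant along the null direction of H through x*, so x* is not a strict local extremum.)

degen


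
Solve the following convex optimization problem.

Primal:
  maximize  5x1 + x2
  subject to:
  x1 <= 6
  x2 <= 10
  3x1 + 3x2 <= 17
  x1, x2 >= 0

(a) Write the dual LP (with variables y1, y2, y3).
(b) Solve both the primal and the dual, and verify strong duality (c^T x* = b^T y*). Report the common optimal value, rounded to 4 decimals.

The standard primal-dual pair for 'max c^T x s.t. A x <= b, x >= 0' is:
  Dual:  min b^T y  s.t.  A^T y >= c,  y >= 0.

So the dual LP is:
  minimize  6y1 + 10y2 + 17y3
  subject to:
    y1 + 3y3 >= 5
    y2 + 3y3 >= 1
    y1, y2, y3 >= 0

Solving the primal: x* = (5.6667, 0).
  primal value c^T x* = 28.3333.
Solving the dual: y* = (0, 0, 1.6667).
  dual value b^T y* = 28.3333.
Strong duality: c^T x* = b^T y*. Confirmed.

28.3333


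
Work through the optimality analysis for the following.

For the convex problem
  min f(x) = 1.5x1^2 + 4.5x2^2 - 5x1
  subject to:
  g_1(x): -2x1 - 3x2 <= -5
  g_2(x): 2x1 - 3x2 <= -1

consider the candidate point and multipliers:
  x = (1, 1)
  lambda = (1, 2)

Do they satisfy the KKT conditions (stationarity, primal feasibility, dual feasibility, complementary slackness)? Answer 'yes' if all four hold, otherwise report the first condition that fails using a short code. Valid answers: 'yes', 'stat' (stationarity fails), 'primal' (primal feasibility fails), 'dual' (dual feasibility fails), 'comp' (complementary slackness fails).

Gradient of f: grad f(x) = Q x + c = (-2, 9)
Constraint values g_i(x) = a_i^T x - b_i:
  g_1((1, 1)) = 0
  g_2((1, 1)) = 0
Stationarity residual: grad f(x) + sum_i lambda_i a_i = (0, 0)
  -> stationarity OK
Primal feasibility (all g_i <= 0): OK
Dual feasibility (all lambda_i >= 0): OK
Complementary slackness (lambda_i * g_i(x) = 0 for all i): OK

Verdict: yes, KKT holds.

yes


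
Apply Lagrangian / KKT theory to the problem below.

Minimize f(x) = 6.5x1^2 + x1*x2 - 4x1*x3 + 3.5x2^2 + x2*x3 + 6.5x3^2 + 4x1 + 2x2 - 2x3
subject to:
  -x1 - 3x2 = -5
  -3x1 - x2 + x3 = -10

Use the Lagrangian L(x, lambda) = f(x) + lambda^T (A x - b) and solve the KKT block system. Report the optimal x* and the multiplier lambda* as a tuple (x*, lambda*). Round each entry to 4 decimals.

Form the Lagrangian:
  L(x, lambda) = (1/2) x^T Q x + c^T x + lambda^T (A x - b)
Stationarity (grad_x L = 0): Q x + c + A^T lambda = 0.
Primal feasibility: A x = b.

This gives the KKT block system:
  [ Q   A^T ] [ x     ]   [-c ]
  [ A    0  ] [ lambda ] = [ b ]

Solving the linear system:
  x*      = (3.0633, 0.6456, -0.1644)
  lambda* = (-2.1092, 15.7453)
  f(x*)   = 80.3902

x* = (3.0633, 0.6456, -0.1644), lambda* = (-2.1092, 15.7453)


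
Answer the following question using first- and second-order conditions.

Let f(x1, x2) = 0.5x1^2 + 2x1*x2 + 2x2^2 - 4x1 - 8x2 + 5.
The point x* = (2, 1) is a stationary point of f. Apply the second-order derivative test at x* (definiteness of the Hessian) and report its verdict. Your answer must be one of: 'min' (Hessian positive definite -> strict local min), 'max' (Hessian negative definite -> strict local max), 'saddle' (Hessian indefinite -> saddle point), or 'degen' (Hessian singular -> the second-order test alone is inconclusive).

Compute the Hessian H = grad^2 f:
  H = [[1, 2], [2, 4]]
Verify stationarity: grad f(x*) = H x* + g = (0, 0).
Eigenvalues of H: 0, 5.
H has a zero eigenvalue (singular; positive semidefinite but not definite), so H is neither positive definite, negative definite, nor indefinite. The second-order test alone is inconclusive -> degen.
(Indeed, f is constant along the null direction of H through x*, so x* is not a strict local extremum.)

degen


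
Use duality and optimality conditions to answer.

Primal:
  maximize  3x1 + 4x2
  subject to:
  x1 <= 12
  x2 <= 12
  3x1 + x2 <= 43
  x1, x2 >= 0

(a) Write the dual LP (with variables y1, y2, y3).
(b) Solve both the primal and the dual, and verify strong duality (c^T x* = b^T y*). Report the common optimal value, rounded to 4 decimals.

The standard primal-dual pair for 'max c^T x s.t. A x <= b, x >= 0' is:
  Dual:  min b^T y  s.t.  A^T y >= c,  y >= 0.

So the dual LP is:
  minimize  12y1 + 12y2 + 43y3
  subject to:
    y1 + 3y3 >= 3
    y2 + y3 >= 4
    y1, y2, y3 >= 0

Solving the primal: x* = (10.3333, 12).
  primal value c^T x* = 79.
Solving the dual: y* = (0, 3, 1).
  dual value b^T y* = 79.
Strong duality: c^T x* = b^T y*. Confirmed.

79


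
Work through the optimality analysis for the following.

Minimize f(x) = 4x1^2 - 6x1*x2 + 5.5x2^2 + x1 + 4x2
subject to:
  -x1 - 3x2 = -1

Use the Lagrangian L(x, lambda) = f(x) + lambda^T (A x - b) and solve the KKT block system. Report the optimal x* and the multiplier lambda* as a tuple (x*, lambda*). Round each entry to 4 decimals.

Form the Lagrangian:
  L(x, lambda) = (1/2) x^T Q x + c^T x + lambda^T (A x - b)
Stationarity (grad_x L = 0): Q x + c + A^T lambda = 0.
Primal feasibility: A x = b.

This gives the KKT block system:
  [ Q   A^T ] [ x     ]   [-c ]
  [ A    0  ] [ lambda ] = [ b ]

Solving the linear system:
  x*      = (0.2689, 0.2437)
  lambda* = (1.6891)
  f(x*)   = 1.4664

x* = (0.2689, 0.2437), lambda* = (1.6891)


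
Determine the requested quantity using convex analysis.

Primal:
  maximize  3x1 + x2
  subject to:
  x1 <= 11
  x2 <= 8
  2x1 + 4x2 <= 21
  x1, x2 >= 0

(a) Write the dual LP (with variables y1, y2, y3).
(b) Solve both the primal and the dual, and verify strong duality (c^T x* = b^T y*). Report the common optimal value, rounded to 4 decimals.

The standard primal-dual pair for 'max c^T x s.t. A x <= b, x >= 0' is:
  Dual:  min b^T y  s.t.  A^T y >= c,  y >= 0.

So the dual LP is:
  minimize  11y1 + 8y2 + 21y3
  subject to:
    y1 + 2y3 >= 3
    y2 + 4y3 >= 1
    y1, y2, y3 >= 0

Solving the primal: x* = (10.5, 0).
  primal value c^T x* = 31.5.
Solving the dual: y* = (0, 0, 1.5).
  dual value b^T y* = 31.5.
Strong duality: c^T x* = b^T y*. Confirmed.

31.5


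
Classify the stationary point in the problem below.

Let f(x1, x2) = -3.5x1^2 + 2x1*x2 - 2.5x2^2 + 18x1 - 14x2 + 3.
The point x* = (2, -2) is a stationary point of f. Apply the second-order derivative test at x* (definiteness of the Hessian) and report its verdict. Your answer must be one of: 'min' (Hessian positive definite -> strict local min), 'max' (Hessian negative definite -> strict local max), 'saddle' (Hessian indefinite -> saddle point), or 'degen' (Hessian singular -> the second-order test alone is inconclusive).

Compute the Hessian H = grad^2 f:
  H = [[-7, 2], [2, -5]]
Verify stationarity: grad f(x*) = H x* + g = (0, 0).
Eigenvalues of H: -8.2361, -3.7639.
Both eigenvalues < 0, so H is negative definite -> x* is a strict local max.

max


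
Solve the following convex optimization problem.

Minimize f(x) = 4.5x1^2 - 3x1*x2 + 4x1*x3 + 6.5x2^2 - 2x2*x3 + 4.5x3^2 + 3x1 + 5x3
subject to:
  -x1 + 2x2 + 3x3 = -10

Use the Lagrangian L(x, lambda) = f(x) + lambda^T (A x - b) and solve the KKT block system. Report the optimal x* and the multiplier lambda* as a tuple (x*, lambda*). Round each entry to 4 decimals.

Form the Lagrangian:
  L(x, lambda) = (1/2) x^T Q x + c^T x + lambda^T (A x - b)
Stationarity (grad_x L = 0): Q x + c + A^T lambda = 0.
Primal feasibility: A x = b.

This gives the KKT block system:
  [ Q   A^T ] [ x     ]   [-c ]
  [ A    0  ] [ lambda ] = [ b ]

Solving the linear system:
  x*      = (0.961, -0.7792, -2.4935)
  lambda* = (4.013)
  f(x*)   = 15.2727

x* = (0.961, -0.7792, -2.4935), lambda* = (4.013)


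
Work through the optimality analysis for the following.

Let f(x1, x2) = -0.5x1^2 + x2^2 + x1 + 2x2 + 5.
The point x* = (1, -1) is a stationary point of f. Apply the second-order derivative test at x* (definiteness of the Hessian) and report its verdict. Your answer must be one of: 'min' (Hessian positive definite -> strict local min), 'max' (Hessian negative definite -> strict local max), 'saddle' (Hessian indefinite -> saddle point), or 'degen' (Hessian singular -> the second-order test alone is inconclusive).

Compute the Hessian H = grad^2 f:
  H = [[-1, 0], [0, 2]]
Verify stationarity: grad f(x*) = H x* + g = (0, 0).
Eigenvalues of H: -1, 2.
Eigenvalues have mixed signs, so H is indefinite -> x* is a saddle point.

saddle


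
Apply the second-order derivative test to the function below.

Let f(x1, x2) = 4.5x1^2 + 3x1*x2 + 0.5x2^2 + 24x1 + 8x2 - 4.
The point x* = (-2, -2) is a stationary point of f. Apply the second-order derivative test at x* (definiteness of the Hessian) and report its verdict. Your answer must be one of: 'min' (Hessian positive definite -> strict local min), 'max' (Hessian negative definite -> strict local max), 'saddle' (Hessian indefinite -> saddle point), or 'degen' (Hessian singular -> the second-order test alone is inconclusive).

Compute the Hessian H = grad^2 f:
  H = [[9, 3], [3, 1]]
Verify stationarity: grad f(x*) = H x* + g = (0, 0).
Eigenvalues of H: 0, 10.
H has a zero eigenvalue (singular; positive semidefinite but not definite), so H is neither positive definite, negative definite, nor indefinite. The second-order test alone is inconclusive -> degen.
(Indeed, f is constant along the null direction of H through x*, so x* is not a strict local extremum.)

degen


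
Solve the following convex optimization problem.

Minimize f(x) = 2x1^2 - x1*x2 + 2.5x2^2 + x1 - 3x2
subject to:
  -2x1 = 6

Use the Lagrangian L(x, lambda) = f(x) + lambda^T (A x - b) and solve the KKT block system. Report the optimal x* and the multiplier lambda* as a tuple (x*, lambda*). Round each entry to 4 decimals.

Form the Lagrangian:
  L(x, lambda) = (1/2) x^T Q x + c^T x + lambda^T (A x - b)
Stationarity (grad_x L = 0): Q x + c + A^T lambda = 0.
Primal feasibility: A x = b.

This gives the KKT block system:
  [ Q   A^T ] [ x     ]   [-c ]
  [ A    0  ] [ lambda ] = [ b ]

Solving the linear system:
  x*      = (-3, 0)
  lambda* = (-5.5)
  f(x*)   = 15

x* = (-3, 0), lambda* = (-5.5)


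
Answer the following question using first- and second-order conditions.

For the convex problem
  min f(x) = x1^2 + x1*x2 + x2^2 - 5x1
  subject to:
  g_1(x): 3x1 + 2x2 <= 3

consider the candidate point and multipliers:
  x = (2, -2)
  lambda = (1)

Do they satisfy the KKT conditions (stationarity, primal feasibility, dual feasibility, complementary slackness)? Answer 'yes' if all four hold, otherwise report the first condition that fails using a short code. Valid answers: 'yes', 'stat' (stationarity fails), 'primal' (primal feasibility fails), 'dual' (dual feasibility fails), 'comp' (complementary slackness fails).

Gradient of f: grad f(x) = Q x + c = (-3, -2)
Constraint values g_i(x) = a_i^T x - b_i:
  g_1((2, -2)) = -1
Stationarity residual: grad f(x) + sum_i lambda_i a_i = (0, 0)
  -> stationarity OK
Primal feasibility (all g_i <= 0): OK
Dual feasibility (all lambda_i >= 0): OK
Complementary slackness (lambda_i * g_i(x) = 0 for all i): FAILS

Verdict: the first failing condition is complementary_slackness -> comp.

comp


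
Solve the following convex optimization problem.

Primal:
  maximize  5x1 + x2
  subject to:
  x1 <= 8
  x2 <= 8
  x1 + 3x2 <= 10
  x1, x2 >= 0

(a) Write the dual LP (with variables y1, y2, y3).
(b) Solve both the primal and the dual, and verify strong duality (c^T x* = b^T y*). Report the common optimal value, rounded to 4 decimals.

The standard primal-dual pair for 'max c^T x s.t. A x <= b, x >= 0' is:
  Dual:  min b^T y  s.t.  A^T y >= c,  y >= 0.

So the dual LP is:
  minimize  8y1 + 8y2 + 10y3
  subject to:
    y1 + y3 >= 5
    y2 + 3y3 >= 1
    y1, y2, y3 >= 0

Solving the primal: x* = (8, 0.6667).
  primal value c^T x* = 40.6667.
Solving the dual: y* = (4.6667, 0, 0.3333).
  dual value b^T y* = 40.6667.
Strong duality: c^T x* = b^T y*. Confirmed.

40.6667


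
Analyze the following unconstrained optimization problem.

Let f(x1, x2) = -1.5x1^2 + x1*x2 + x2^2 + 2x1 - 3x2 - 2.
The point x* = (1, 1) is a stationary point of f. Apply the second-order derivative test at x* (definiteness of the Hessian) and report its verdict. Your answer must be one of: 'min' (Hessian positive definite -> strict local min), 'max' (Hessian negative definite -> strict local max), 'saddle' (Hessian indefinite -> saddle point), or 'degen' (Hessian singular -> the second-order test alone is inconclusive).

Compute the Hessian H = grad^2 f:
  H = [[-3, 1], [1, 2]]
Verify stationarity: grad f(x*) = H x* + g = (0, 0).
Eigenvalues of H: -3.1926, 2.1926.
Eigenvalues have mixed signs, so H is indefinite -> x* is a saddle point.

saddle


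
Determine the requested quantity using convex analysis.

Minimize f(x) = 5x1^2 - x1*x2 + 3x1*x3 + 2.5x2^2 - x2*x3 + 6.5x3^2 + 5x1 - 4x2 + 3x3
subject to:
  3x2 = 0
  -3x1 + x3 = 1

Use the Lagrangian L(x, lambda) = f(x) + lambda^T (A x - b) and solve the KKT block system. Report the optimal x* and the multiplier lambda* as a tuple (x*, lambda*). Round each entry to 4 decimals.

Form the Lagrangian:
  L(x, lambda) = (1/2) x^T Q x + c^T x + lambda^T (A x - b)
Stationarity (grad_x L = 0): Q x + c + A^T lambda = 0.
Primal feasibility: A x = b.

This gives the KKT block system:
  [ Q   A^T ] [ x     ]   [-c ]
  [ A    0  ] [ lambda ] = [ b ]

Solving the linear system:
  x*      = (-0.3862, 0, -0.1586)
  lambda* = (1.1517, 0.2207)
  f(x*)   = -1.3138

x* = (-0.3862, 0, -0.1586), lambda* = (1.1517, 0.2207)
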